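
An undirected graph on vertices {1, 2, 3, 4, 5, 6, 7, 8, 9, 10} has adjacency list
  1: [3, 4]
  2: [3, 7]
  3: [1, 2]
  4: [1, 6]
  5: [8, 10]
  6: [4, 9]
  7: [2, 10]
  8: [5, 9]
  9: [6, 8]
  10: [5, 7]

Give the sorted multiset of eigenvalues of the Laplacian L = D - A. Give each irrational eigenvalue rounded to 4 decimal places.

[0, 0.3820, 0.3820, 1.3820, 1.3820, 2.6180, 2.6180, 3.6180, 3.6180, 4]

With the vertex order [1, 2, 3, 4, 5, 6, 7, 8, 9, 10], the degrees are [2, 2, 2, 2, 2, 2, 2, 2, 2, 2], giving D = diag(2, 2, 2, 2, 2, 2, 2, 2, 2, 2) and L = D - A. Since every row of L sums to 0, the all-ones vector is in the kernel and 0 is an eigenvalue. The single zero eigenvalue shows the graph is connected. There is one zero in the spectrum, matching the 1 component. By the matrix-tree theorem the graph has (1/10) * product of the nonzero eigenvalues = 10 spanning trees.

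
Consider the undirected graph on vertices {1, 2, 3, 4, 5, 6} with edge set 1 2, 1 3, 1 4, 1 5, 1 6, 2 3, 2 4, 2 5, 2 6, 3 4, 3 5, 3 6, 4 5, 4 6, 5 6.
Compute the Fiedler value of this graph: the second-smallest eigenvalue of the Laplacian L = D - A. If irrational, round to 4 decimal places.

6

With the vertex order [1, 2, 3, 4, 5, 6], the degrees are [5, 5, 5, 5, 5, 5], giving D = diag(5, 5, 5, 5, 5, 5) and L = D - A. The sorted Laplacian eigenvalues are [0, 6, 6, 6, 6, 6]; the algebraic connectivity is the second entry, 6.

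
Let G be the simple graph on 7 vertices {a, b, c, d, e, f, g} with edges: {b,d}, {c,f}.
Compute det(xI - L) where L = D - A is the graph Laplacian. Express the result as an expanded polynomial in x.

x^7 - 4x^6 + 4x^5

Reading degrees in the order [a, b, c, d, e, f, g] gives [0, 1, 1, 1, 0, 1, 0]; set D = diag(0, 1, 1, 1, 0, 1, 0) and form L = D - A. Computing det(xI - L) by cofactor expansion (or equivalently via sum-over-permutations) gives x^7 - 4x^6 + 4x^5. The coefficient of x^6 equals -trace(L) = -4, matching the sum of degrees. The eigenvalues sum to 4, which equals trace(L) = 2|E|.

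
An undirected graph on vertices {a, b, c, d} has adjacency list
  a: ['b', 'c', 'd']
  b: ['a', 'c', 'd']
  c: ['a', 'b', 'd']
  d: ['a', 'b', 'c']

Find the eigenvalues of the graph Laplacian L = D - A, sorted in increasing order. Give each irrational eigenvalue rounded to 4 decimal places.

[0, 4, 4, 4]

With the vertex order [a, b, c, d], the degrees are [3, 3, 3, 3], giving D = diag(3, 3, 3, 3) and L = D - A. Diagonalising L (or applying a numerical eigensolver to the 4x4 matrix) gives the spectrum above. The single zero eigenvalue shows the graph is connected. The eigenvalues sum to 12, which equals trace(L) = 2|E|.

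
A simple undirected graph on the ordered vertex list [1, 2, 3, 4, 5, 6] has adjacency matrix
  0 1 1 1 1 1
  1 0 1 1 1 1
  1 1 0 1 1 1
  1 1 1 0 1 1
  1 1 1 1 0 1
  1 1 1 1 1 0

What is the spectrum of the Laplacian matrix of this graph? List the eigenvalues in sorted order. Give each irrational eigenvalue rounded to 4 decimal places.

Reading degrees in the order [1, 2, 3, 4, 5, 6] gives [5, 5, 5, 5, 5, 5]; set D = diag(5, 5, 5, 5, 5, 5) and form L = D - A. Diagonalising L (or applying a numerical eigensolver to the 6x6 matrix) gives the spectrum above. There is one zero in the spectrum, matching the 1 component. By the matrix-tree theorem the graph has (1/6) * product of the nonzero eigenvalues = 1296 spanning trees.

[0, 6, 6, 6, 6, 6]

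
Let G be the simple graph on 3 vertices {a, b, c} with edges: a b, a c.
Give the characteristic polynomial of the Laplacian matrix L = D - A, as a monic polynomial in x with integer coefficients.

x^3 - 4x^2 + 3x

With the vertex order [a, b, c], the degrees are [2, 1, 1], giving D = diag(2, 1, 1) and L = D - A. Computing det(xI - L) by cofactor expansion (or equivalently via sum-over-permutations) gives x^3 - 4x^2 + 3x. The constant term is 0 because L is singular (the all-ones vector lies in its kernel). There is one zero in the spectrum, matching the 1 component.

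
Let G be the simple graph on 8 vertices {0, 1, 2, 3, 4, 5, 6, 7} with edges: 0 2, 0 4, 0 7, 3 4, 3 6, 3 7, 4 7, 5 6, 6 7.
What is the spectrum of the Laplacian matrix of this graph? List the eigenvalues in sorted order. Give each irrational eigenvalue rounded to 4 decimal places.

[0, 0, 0.5395, 1.0878, 2.7609, 3.7135, 4.6996, 5.1987]

Each diagonal entry of L is the vertex degree and each off-diagonal entry is -1 where an edge is present, 0 otherwise; in the order [0, 1, 2, 3, 4, 5, 6, 7] the diagonal is [3, 0, 1, 3, 3, 1, 3, 4]. Diagonalising L (or applying a numerical eigensolver to the 8x8 matrix) gives the spectrum above. The 2 zero eigenvalues correspond to the 2 connected components. The eigenvalues sum to 18, which equals trace(L) = 2|E|. The largest eigenvalue, 5.1987, is at most the vertex count 8.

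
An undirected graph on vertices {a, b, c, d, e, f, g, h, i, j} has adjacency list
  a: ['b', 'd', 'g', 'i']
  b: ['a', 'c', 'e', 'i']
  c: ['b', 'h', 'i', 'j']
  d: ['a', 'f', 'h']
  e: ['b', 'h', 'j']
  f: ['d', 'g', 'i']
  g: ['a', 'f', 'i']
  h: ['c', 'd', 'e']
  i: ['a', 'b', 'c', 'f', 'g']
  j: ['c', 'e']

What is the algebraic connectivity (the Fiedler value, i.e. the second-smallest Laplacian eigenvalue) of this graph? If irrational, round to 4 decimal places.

0.9415

Reading degrees in the order [a, b, c, d, e, f, g, h, i, j] gives [4, 4, 4, 3, 3, 3, 3, 3, 5, 2]; set D = diag(4, 4, 4, 3, 3, 3, 3, 3, 5, 2) and form L = D - A. The smallest Laplacian eigenvalue is always 0. The next one, lambda_2 = 0.9415, measures how hard the graph is to disconnect: larger values mean better connectivity.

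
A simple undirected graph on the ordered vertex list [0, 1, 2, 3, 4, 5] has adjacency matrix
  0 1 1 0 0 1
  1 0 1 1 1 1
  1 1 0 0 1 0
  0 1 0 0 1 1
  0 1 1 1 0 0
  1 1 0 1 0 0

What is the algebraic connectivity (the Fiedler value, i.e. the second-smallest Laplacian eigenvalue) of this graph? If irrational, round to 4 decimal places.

With the vertex order [0, 1, 2, 3, 4, 5], the degrees are [3, 5, 3, 3, 3, 3], giving D = diag(3, 5, 3, 3, 3, 3) and L = D - A. The sorted Laplacian eigenvalues are [0, 2.3820, 2.3820, 4.6180, 4.6180, 6]; the algebraic connectivity is the second entry, 2.3820. The eigenvalues sum to 20, which equals trace(L) = 2|E|.

2.3820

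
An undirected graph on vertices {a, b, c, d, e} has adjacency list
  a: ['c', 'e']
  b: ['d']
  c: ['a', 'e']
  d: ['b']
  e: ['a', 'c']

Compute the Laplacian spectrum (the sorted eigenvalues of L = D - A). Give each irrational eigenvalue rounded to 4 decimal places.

Each diagonal entry of L is the vertex degree and each off-diagonal entry is -1 where an edge is present, 0 otherwise; in the order [a, b, c, d, e] the diagonal is [2, 1, 2, 1, 2]. The multiplicity of 0 as a Laplacian eigenvalue equals the number of connected components. The 2 zero eigenvalues correspond to the 2 connected components. The eigenvalues sum to 8, which equals trace(L) = 2|E|.

[0, 0, 2, 3, 3]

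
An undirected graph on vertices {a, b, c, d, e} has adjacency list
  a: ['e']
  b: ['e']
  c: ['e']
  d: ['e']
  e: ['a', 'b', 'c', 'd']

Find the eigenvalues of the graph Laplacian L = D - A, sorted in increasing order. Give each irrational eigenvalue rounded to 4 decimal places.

[0, 1, 1, 1, 5]

Reading degrees in the order [a, b, c, d, e] gives [1, 1, 1, 1, 4]; set D = diag(1, 1, 1, 1, 4) and form L = D - A. L is symmetric positive semidefinite, so every eigenvalue is real and nonnegative. The single zero eigenvalue shows the graph is connected. The eigenvalues sum to 8, which equals trace(L) = 2|E|. The largest eigenvalue, 5, is at most the vertex count 5.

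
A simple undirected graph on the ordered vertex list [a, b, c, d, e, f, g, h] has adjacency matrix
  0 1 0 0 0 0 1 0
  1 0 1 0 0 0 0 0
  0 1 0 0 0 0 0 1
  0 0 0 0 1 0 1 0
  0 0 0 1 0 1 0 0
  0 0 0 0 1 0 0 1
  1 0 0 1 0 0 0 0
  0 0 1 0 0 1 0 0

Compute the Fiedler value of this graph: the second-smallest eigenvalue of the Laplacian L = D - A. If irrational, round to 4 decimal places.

Each diagonal entry of L is the vertex degree and each off-diagonal entry is -1 where an edge is present, 0 otherwise; in the order [a, b, c, d, e, f, g, h] the diagonal is [2, 2, 2, 2, 2, 2, 2, 2]. Computing the eigenvalues of L and sorting gives [0, 0.5858, 0.5858, 2, 2, 3.4142, 3.4142, 4]. The Fiedler value lambda_2 = 0.5858 is strictly positive, so the graph is connected. The eigenvalues sum to 16, which equals trace(L) = 2|E|.

0.5858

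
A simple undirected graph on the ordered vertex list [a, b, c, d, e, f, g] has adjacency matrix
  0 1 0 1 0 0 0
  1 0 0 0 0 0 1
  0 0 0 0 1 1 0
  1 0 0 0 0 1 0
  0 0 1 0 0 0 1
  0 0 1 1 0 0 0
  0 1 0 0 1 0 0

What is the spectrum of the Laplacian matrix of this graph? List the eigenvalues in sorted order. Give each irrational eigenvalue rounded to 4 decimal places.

[0, 0.7530, 0.7530, 2.4450, 2.4450, 3.8019, 3.8019]

With the vertex order [a, b, c, d, e, f, g], the degrees are [2, 2, 2, 2, 2, 2, 2], giving D = diag(2, 2, 2, 2, 2, 2, 2) and L = D - A. The multiplicity of 0 as a Laplacian eigenvalue equals the number of connected components. The single zero eigenvalue shows the graph is connected. There is one zero in the spectrum, matching the 1 component.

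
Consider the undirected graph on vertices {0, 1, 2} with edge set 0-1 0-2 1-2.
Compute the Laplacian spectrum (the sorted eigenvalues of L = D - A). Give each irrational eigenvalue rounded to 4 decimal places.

With the vertex order [0, 1, 2], the degrees are [2, 2, 2], giving D = diag(2, 2, 2) and L = D - A. Since every row of L sums to 0, the all-ones vector is in the kernel and 0 is an eigenvalue. The eigenvalues sum to 6, which equals trace(L) = 2|E|. There is one zero in the spectrum, matching the 1 component.

[0, 3, 3]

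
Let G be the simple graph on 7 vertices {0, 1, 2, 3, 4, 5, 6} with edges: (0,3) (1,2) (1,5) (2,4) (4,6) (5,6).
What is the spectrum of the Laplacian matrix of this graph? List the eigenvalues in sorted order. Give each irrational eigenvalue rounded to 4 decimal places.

Reading degrees in the order [0, 1, 2, 3, 4, 5, 6] gives [1, 2, 2, 1, 2, 2, 2]; set D = diag(1, 2, 2, 1, 2, 2, 2) and form L = D - A. Diagonalising L (or applying a numerical eigensolver to the 7x7 matrix) gives the spectrum above. The 2 zero eigenvalues correspond to the 2 connected components. The largest eigenvalue, 3.6180, is at most the vertex count 7. The eigenvalues sum to 12, which equals trace(L) = 2|E|.

[0, 0, 1.3820, 1.3820, 2, 3.6180, 3.6180]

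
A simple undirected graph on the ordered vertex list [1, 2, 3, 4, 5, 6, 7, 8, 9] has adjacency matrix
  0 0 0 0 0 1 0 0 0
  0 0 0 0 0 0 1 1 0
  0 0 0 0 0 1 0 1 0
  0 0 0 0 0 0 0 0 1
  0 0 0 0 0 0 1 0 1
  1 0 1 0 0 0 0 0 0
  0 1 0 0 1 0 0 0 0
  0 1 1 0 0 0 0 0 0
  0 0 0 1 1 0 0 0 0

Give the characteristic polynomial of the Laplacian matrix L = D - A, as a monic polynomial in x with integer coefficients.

x^9 - 16x^8 + 105x^7 - 364x^6 + 715x^5 - 792x^4 + 462x^3 - 120x^2 + 9x

Reading degrees in the order [1, 2, 3, 4, 5, 6, 7, 8, 9] gives [1, 2, 2, 1, 2, 2, 2, 2, 2]; set D = diag(1, 2, 2, 1, 2, 2, 2, 2, 2) and form L = D - A. Computing det(xI - L) by cofactor expansion (or equivalently via sum-over-permutations) gives x^9 - 16x^8 + 105x^7 - 364x^6 + 715x^5 - 792x^4 + 462x^3 - 120x^2 + 9x. The coefficient of x^8 equals -trace(L) = -16, matching the sum of degrees. The eigenvalues sum to 16, which equals trace(L) = 2|E|.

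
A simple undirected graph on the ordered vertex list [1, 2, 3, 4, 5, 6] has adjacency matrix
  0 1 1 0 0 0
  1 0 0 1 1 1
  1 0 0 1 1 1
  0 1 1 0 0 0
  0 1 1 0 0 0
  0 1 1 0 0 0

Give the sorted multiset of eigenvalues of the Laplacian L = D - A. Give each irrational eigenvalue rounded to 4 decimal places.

With the vertex order [1, 2, 3, 4, 5, 6], the degrees are [2, 4, 4, 2, 2, 2], giving D = diag(2, 4, 4, 2, 2, 2) and L = D - A. L is symmetric positive semidefinite, so every eigenvalue is real and nonnegative. The single zero eigenvalue shows the graph is connected. The largest eigenvalue, 6, is at most the vertex count 6.

[0, 2, 2, 2, 4, 6]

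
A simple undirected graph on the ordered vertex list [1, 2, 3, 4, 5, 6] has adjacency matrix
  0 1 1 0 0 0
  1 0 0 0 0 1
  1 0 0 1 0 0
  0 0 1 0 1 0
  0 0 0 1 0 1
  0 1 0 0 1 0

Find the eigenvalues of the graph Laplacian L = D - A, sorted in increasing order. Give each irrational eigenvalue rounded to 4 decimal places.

[0, 1, 1, 3, 3, 4]

Each diagonal entry of L is the vertex degree and each off-diagonal entry is -1 where an edge is present, 0 otherwise; in the order [1, 2, 3, 4, 5, 6] the diagonal is [2, 2, 2, 2, 2, 2]. The multiplicity of 0 as a Laplacian eigenvalue equals the number of connected components. By the matrix-tree theorem the graph has (1/6) * product of the nonzero eigenvalues = 6 spanning trees. There is one zero in the spectrum, matching the 1 component.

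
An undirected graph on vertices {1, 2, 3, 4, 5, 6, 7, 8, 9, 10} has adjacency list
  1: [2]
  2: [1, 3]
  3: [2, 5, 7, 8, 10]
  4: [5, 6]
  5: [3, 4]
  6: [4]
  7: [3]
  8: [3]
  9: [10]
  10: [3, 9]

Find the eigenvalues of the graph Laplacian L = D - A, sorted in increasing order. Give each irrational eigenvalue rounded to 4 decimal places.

Reading degrees in the order [1, 2, 3, 4, 5, 6, 7, 8, 9, 10] gives [1, 2, 5, 2, 2, 1, 1, 1, 1, 2]; set D = diag(1, 2, 5, 2, 2, 1, 1, 1, 1, 2) and form L = D - A. Diagonalising L (or applying a numerical eigensolver to the 10x10 matrix) gives the spectrum above. The single zero eigenvalue shows the graph is connected. The largest eigenvalue, 6.1504, is at most the vertex count 10.

[0, 0.2366, 0.3820, 0.6298, 1, 1.4757, 2.3204, 2.6180, 3.1871, 6.1504]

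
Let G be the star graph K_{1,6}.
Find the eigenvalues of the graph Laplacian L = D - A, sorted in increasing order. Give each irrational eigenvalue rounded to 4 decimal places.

The graph has 7 vertices and degree multiset [6, 1, 1, 1, 1, 1, 1]; D is the diagonal matrix of degrees and L = D - A. Since every row of L sums to 0, the all-ones vector is in the kernel and 0 is an eigenvalue. The single zero eigenvalue shows the graph is connected. The largest eigenvalue, 7, is at most the vertex count 7. By the matrix-tree theorem the graph has (1/7) * product of the nonzero eigenvalues = 1 spanning tree.

[0, 1, 1, 1, 1, 1, 7]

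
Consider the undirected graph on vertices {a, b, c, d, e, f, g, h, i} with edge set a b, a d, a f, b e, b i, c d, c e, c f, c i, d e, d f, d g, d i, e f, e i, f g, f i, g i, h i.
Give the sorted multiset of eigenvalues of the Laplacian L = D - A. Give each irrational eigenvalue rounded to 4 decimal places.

With the vertex order [a, b, c, d, e, f, g, h, i], the degrees are [3, 3, 4, 6, 5, 6, 3, 1, 7], giving D = diag(3, 3, 4, 6, 5, 6, 3, 1, 7) and L = D - A. L is symmetric positive semidefinite, so every eigenvalue is real and nonnegative. The single zero eigenvalue shows the graph is connected. The largest eigenvalue, 8.1628, is at most the vertex count 9.

[0, 0.9695, 2.3380, 3.1424, 3.5423, 5.7003, 7, 7.1447, 8.1628]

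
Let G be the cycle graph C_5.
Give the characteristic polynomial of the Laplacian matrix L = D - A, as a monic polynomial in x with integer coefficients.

x^5 - 10x^4 + 35x^3 - 50x^2 + 25x

The graph has 5 vertices and degree multiset [2, 2, 2, 2, 2]; D is the diagonal matrix of degrees and L = D - A. L has integer entries, so p(x) = det(xI - L) has integer coefficients. Expanding the determinant yields x^5 - 10x^4 + 35x^3 - 50x^2 + 25x. Since p(0) = det(-L) = 0, x divides p(x). By the matrix-tree theorem the graph has (1/5) * product of the nonzero eigenvalues = 5 spanning trees.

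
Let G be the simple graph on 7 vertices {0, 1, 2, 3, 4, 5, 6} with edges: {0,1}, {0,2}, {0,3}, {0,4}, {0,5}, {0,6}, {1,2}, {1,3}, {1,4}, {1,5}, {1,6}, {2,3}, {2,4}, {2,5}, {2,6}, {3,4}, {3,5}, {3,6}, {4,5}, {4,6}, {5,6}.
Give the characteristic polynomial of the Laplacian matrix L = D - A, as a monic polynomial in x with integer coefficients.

x^7 - 42x^6 + 735x^5 - 6860x^4 + 36015x^3 - 100842x^2 + 117649x

Reading degrees in the order [0, 1, 2, 3, 4, 5, 6] gives [6, 6, 6, 6, 6, 6, 6]; set D = diag(6, 6, 6, 6, 6, 6, 6) and form L = D - A. The eigenvalues of L are [0, 7, 7, 7, 7, 7, 7]; the characteristic polynomial is the product of (x - lambda_i), which multiplies out to x^7 - 42x^6 + 735x^5 - 6860x^4 + 36015x^3 - 100842x^2 + 117649x. Since p(0) = det(-L) = 0, x divides p(x). The largest eigenvalue, 7, is at most the vertex count 7.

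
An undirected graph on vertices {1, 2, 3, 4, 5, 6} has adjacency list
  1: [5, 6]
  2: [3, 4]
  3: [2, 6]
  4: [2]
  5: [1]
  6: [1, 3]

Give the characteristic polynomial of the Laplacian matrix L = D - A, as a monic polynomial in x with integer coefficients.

With the vertex order [1, 2, 3, 4, 5, 6], the degrees are [2, 2, 2, 1, 1, 2], giving D = diag(2, 2, 2, 1, 1, 2) and L = D - A. Computing det(xI - L) by cofactor expansion (or equivalently via sum-over-permutations) gives x^6 - 10x^5 + 36x^4 - 56x^3 + 35x^2 - 6x. Since p(0) = det(-L) = 0, x divides p(x).

x^6 - 10x^5 + 36x^4 - 56x^3 + 35x^2 - 6x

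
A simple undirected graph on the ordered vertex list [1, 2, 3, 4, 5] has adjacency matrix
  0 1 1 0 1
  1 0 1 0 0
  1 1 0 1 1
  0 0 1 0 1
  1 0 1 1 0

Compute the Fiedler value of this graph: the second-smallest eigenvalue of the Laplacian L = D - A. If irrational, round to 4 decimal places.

With the vertex order [1, 2, 3, 4, 5], the degrees are [3, 2, 4, 2, 3], giving D = diag(3, 2, 4, 2, 3) and L = D - A. The sorted Laplacian eigenvalues are [0, 1.5858, 3, 4.4142, 5]; the algebraic connectivity is the second entry, 1.5858. The eigenvalues sum to 14, which equals trace(L) = 2|E|. By the matrix-tree theorem the graph has (1/5) * product of the nonzero eigenvalues = 21 spanning trees.

1.5858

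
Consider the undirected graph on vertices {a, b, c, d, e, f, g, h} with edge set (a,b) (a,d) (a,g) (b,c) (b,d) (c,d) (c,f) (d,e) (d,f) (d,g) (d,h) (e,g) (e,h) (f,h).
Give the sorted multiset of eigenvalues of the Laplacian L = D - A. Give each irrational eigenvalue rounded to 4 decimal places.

With the vertex order [a, b, c, d, e, f, g, h], the degrees are [3, 3, 3, 7, 3, 3, 3, 3], giving D = diag(3, 3, 3, 7, 3, 3, 3, 3) and L = D - A. Since every row of L sums to 0, the all-ones vector is in the kernel and 0 is an eigenvalue. The eigenvalues sum to 28, which equals trace(L) = 2|E|. By the matrix-tree theorem the graph has (1/8) * product of the nonzero eigenvalues = 841 spanning trees.

[0, 1.7530, 1.7530, 3.4450, 3.4450, 4.8019, 4.8019, 8]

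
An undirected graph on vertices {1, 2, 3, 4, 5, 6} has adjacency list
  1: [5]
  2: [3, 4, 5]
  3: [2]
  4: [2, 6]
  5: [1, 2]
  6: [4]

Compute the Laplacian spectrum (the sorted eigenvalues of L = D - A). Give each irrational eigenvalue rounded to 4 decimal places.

[0, 0.3820, 0.6972, 2, 2.6180, 4.3028]

Each diagonal entry of L is the vertex degree and each off-diagonal entry is -1 where an edge is present, 0 otherwise; in the order [1, 2, 3, 4, 5, 6] the diagonal is [1, 3, 1, 2, 2, 1]. The multiplicity of 0 as a Laplacian eigenvalue equals the number of connected components. The single zero eigenvalue shows the graph is connected. By the matrix-tree theorem the graph has (1/6) * product of the nonzero eigenvalues = 1 spanning tree.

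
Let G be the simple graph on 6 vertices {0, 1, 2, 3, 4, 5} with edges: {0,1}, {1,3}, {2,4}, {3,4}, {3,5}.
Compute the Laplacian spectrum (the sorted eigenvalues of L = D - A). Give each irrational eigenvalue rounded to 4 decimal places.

With the vertex order [0, 1, 2, 3, 4, 5], the degrees are [1, 2, 1, 3, 2, 1], giving D = diag(1, 2, 1, 3, 2, 1) and L = D - A. Diagonalising L (or applying a numerical eigensolver to the 6x6 matrix) gives the spectrum above. The largest eigenvalue, 4.3028, is at most the vertex count 6. There is one zero in the spectrum, matching the 1 component.

[0, 0.3820, 0.6972, 2, 2.6180, 4.3028]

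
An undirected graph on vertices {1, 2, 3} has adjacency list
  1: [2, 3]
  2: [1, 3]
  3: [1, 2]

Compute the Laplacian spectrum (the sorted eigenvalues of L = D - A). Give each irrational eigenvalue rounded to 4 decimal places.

[0, 3, 3]

With the vertex order [1, 2, 3], the degrees are [2, 2, 2], giving D = diag(2, 2, 2) and L = D - A. Since every row of L sums to 0, the all-ones vector is in the kernel and 0 is an eigenvalue. The single zero eigenvalue shows the graph is connected. There is one zero in the spectrum, matching the 1 component.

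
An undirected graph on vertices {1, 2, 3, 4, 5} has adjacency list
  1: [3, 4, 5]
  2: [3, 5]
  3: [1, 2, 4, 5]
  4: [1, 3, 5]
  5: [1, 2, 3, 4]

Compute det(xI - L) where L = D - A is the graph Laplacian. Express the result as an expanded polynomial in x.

With the vertex order [1, 2, 3, 4, 5], the degrees are [3, 2, 4, 3, 4], giving D = diag(3, 2, 4, 3, 4) and L = D - A. L has integer entries, so p(x) = det(xI - L) has integer coefficients. Expanding the determinant yields x^5 - 16x^4 + 93x^3 - 230x^2 + 200x. Since p(0) = det(-L) = 0, x divides p(x).

x^5 - 16x^4 + 93x^3 - 230x^2 + 200x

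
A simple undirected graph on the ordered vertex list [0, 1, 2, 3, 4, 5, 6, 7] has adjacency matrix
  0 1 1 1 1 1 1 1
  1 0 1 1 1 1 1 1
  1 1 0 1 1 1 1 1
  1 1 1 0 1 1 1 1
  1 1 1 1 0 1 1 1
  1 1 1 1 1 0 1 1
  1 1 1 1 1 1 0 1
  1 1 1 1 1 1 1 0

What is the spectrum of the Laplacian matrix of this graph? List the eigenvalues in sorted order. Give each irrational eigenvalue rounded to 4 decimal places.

[0, 8, 8, 8, 8, 8, 8, 8]

Each diagonal entry of L is the vertex degree and each off-diagonal entry is -1 where an edge is present, 0 otherwise; in the order [0, 1, 2, 3, 4, 5, 6, 7] the diagonal is [7, 7, 7, 7, 7, 7, 7, 7]. The multiplicity of 0 as a Laplacian eigenvalue equals the number of connected components.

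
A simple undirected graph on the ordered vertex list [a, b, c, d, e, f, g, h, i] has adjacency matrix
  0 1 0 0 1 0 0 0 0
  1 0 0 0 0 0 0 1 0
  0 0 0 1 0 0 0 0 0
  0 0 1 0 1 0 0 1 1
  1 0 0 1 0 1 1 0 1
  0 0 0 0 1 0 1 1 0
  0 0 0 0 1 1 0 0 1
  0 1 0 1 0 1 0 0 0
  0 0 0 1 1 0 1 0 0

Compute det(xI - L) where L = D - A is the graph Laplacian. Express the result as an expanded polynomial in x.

x^9 - 26x^8 + 282x^7 - 1658x^6 + 5744x^5 - 11918x^4 + 14333x^3 - 9044x^2 + 2277x

With the vertex order [a, b, c, d, e, f, g, h, i], the degrees are [2, 2, 1, 4, 5, 3, 3, 3, 3], giving D = diag(2, 2, 1, 4, 5, 3, 3, 3, 3) and L = D - A. Computing det(xI - L) by cofactor expansion (or equivalently via sum-over-permutations) gives x^9 - 26x^8 + 282x^7 - 1658x^6 + 5744x^5 - 11918x^4 + 14333x^3 - 9044x^2 + 2277x. The coefficient of x^8 equals -trace(L) = -26, matching the sum of degrees. By the matrix-tree theorem the graph has (1/9) * product of the nonzero eigenvalues = 253 spanning trees.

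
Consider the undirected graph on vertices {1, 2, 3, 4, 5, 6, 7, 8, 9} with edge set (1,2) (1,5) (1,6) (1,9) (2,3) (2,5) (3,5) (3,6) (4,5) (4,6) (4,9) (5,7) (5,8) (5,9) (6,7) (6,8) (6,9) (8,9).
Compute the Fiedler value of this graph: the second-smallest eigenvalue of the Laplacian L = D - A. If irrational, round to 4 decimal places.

1.8771

Reading degrees in the order [1, 2, 3, 4, 5, 6, 7, 8, 9] gives [4, 3, 3, 3, 7, 6, 2, 3, 5]; set D = diag(4, 3, 3, 3, 7, 6, 2, 3, 5) and form L = D - A. The smallest Laplacian eigenvalue is always 0. The next one, lambda_2 = 1.8771, measures how hard the graph is to disconnect: larger values mean better connectivity. There is one zero in the spectrum, matching the 1 component. The largest eigenvalue, 8.5811, is at most the vertex count 9.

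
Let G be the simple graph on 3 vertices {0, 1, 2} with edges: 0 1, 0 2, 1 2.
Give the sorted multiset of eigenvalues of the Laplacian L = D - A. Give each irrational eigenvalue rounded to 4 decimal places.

Reading degrees in the order [0, 1, 2] gives [2, 2, 2]; set D = diag(2, 2, 2) and form L = D - A. Diagonalising L (or applying a numerical eigensolver to the 3x3 matrix) gives the spectrum above. The single zero eigenvalue shows the graph is connected. By the matrix-tree theorem the graph has (1/3) * product of the nonzero eigenvalues = 3 spanning trees.

[0, 3, 3]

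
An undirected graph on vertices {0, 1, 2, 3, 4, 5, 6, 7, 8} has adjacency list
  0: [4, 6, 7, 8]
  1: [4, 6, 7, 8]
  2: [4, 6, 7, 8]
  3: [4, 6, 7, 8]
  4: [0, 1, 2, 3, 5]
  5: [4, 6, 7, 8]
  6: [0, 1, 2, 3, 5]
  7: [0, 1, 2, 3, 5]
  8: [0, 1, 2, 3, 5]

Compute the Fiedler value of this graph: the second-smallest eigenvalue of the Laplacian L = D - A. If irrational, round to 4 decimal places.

With the vertex order [0, 1, 2, 3, 4, 5, 6, 7, 8], the degrees are [4, 4, 4, 4, 5, 4, 5, 5, 5], giving D = diag(4, 4, 4, 4, 5, 4, 5, 5, 5) and L = D - A. The sorted Laplacian eigenvalues are [0, 4, 4, 4, 4, 5, 5, 5, 9]; the algebraic connectivity is the second entry, 4. The eigenvalues sum to 40, which equals trace(L) = 2|E|. The largest eigenvalue, 9, is at most the vertex count 9.

4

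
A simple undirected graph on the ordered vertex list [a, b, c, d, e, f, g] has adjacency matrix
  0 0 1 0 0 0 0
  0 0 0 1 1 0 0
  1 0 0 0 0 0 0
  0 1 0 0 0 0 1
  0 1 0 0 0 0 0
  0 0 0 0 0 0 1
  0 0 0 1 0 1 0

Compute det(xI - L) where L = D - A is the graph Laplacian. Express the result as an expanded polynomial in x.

x^7 - 10x^6 + 37x^5 - 62x^4 + 45x^3 - 10x^2

Each diagonal entry of L is the vertex degree and each off-diagonal entry is -1 where an edge is present, 0 otherwise; in the order [a, b, c, d, e, f, g] the diagonal is [1, 2, 1, 2, 1, 1, 2]. Computing det(xI - L) by cofactor expansion (or equivalently via sum-over-permutations) gives x^7 - 10x^6 + 37x^5 - 62x^4 + 45x^3 - 10x^2. Since p(0) = det(-L) = 0, x divides p(x). The eigenvalues sum to 10, which equals trace(L) = 2|E|.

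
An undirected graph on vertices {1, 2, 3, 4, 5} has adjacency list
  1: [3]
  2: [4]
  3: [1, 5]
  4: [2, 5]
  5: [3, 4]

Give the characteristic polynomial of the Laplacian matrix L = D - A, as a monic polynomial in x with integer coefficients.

With the vertex order [1, 2, 3, 4, 5], the degrees are [1, 1, 2, 2, 2], giving D = diag(1, 1, 2, 2, 2) and L = D - A. Computing det(xI - L) by cofactor expansion (or equivalently via sum-over-permutations) gives x^5 - 8x^4 + 21x^3 - 20x^2 + 5x. The coefficient of x^4 equals -trace(L) = -8, matching the sum of degrees. The eigenvalues sum to 8, which equals trace(L) = 2|E|.

x^5 - 8x^4 + 21x^3 - 20x^2 + 5x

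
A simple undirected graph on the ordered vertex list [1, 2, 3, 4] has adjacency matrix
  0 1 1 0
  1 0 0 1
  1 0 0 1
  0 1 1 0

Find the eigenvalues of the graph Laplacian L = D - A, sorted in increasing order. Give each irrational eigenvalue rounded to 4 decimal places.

Each diagonal entry of L is the vertex degree and each off-diagonal entry is -1 where an edge is present, 0 otherwise; in the order [1, 2, 3, 4] the diagonal is [2, 2, 2, 2]. Diagonalising L (or applying a numerical eigensolver to the 4x4 matrix) gives the spectrum above. By the matrix-tree theorem the graph has (1/4) * product of the nonzero eigenvalues = 4 spanning trees.

[0, 2, 2, 4]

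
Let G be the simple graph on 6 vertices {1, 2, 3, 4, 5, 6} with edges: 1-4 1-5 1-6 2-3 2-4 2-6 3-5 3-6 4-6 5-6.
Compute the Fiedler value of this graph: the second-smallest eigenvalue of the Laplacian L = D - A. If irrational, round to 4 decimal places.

Each diagonal entry of L is the vertex degree and each off-diagonal entry is -1 where an edge is present, 0 otherwise; in the order [1, 2, 3, 4, 5, 6] the diagonal is [3, 3, 3, 3, 3, 5]. The smallest Laplacian eigenvalue is always 0. The next one, lambda_2 = 2.3820, measures how hard the graph is to disconnect: larger values mean better connectivity. There is one zero in the spectrum, matching the 1 component.

2.3820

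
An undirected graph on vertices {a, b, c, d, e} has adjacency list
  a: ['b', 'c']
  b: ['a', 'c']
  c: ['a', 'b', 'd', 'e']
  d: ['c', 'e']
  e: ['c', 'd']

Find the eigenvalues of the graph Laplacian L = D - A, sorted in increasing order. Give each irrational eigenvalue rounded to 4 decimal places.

[0, 1, 3, 3, 5]

Each diagonal entry of L is the vertex degree and each off-diagonal entry is -1 where an edge is present, 0 otherwise; in the order [a, b, c, d, e] the diagonal is [2, 2, 4, 2, 2]. The multiplicity of 0 as a Laplacian eigenvalue equals the number of connected components. The single zero eigenvalue shows the graph is connected. There is one zero in the spectrum, matching the 1 component. By the matrix-tree theorem the graph has (1/5) * product of the nonzero eigenvalues = 9 spanning trees.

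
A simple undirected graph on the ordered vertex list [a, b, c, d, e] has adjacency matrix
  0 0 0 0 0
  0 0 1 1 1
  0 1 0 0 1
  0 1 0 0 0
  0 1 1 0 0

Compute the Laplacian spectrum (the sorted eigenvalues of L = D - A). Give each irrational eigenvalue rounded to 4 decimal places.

[0, 0, 1, 3, 4]

Reading degrees in the order [a, b, c, d, e] gives [0, 3, 2, 1, 2]; set D = diag(0, 3, 2, 1, 2) and form L = D - A. The multiplicity of 0 as a Laplacian eigenvalue equals the number of connected components. The 2 zero eigenvalues correspond to the 2 connected components.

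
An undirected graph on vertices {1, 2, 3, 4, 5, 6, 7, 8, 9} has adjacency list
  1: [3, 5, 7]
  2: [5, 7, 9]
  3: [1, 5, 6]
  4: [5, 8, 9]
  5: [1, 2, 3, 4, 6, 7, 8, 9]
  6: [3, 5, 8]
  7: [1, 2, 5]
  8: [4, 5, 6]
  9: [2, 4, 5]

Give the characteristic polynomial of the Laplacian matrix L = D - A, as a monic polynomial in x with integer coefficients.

x^9 - 32x^8 + 428x^7 - 3136x^6 + 13786x^5 - 37232x^4 + 60276x^3 - 53424x^2 + 19845x

Reading degrees in the order [1, 2, 3, 4, 5, 6, 7, 8, 9] gives [3, 3, 3, 3, 8, 3, 3, 3, 3]; set D = diag(3, 3, 3, 3, 8, 3, 3, 3, 3) and form L = D - A. L has integer entries, so p(x) = det(xI - L) has integer coefficients. Expanding the determinant yields x^9 - 32x^8 + 428x^7 - 3136x^6 + 13786x^5 - 37232x^4 + 60276x^3 - 53424x^2 + 19845x. The coefficient of x^8 equals -trace(L) = -32, matching the sum of degrees. There is one zero in the spectrum, matching the 1 component. By the matrix-tree theorem the graph has (1/9) * product of the nonzero eigenvalues = 2205 spanning trees.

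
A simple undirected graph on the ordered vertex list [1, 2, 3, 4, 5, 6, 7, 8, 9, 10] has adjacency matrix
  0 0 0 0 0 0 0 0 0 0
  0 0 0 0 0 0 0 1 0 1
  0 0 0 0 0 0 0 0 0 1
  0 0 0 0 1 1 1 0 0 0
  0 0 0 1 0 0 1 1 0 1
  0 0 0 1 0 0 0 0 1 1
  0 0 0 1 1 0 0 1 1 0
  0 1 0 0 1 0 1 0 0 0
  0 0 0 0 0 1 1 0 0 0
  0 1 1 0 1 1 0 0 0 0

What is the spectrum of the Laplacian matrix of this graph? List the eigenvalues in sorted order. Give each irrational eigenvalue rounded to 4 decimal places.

With the vertex order [1, 2, 3, 4, 5, 6, 7, 8, 9, 10], the degrees are [0, 2, 1, 3, 4, 3, 4, 3, 2, 4], giving D = diag(0, 2, 1, 3, 4, 3, 4, 3, 2, 4) and L = D - A. The multiplicity of 0 as a Laplacian eigenvalue equals the number of connected components. The 2 zero eigenvalues correspond to the 2 connected components. The eigenvalues sum to 26, which equals trace(L) = 2|E|.

[0, 0, 0.7590, 1.2588, 2.0790, 2.5137, 3.8226, 4.1591, 5.3726, 6.0351]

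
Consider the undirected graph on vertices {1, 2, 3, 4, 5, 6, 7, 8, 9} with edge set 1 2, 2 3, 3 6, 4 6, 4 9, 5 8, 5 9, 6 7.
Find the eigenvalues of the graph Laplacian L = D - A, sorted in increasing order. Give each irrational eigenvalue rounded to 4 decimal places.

With the vertex order [1, 2, 3, 4, 5, 6, 7, 8, 9], the degrees are [1, 2, 2, 2, 2, 3, 1, 1, 2], giving D = diag(1, 2, 2, 2, 2, 3, 1, 1, 2) and L = D - A. Since every row of L sums to 0, the all-ones vector is in the kernel and 0 is an eigenvalue. The single zero eigenvalue shows the graph is connected. There is one zero in the spectrum, matching the 1 component. The eigenvalues sum to 16, which equals trace(L) = 2|E|.

[0, 0.1506, 0.4266, 1, 1.4229, 2.1724, 3, 3.4576, 4.3699]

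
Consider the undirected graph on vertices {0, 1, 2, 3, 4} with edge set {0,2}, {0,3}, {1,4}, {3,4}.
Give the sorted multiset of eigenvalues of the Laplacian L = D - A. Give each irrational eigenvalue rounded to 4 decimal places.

With the vertex order [0, 1, 2, 3, 4], the degrees are [2, 1, 1, 2, 2], giving D = diag(2, 1, 1, 2, 2) and L = D - A. The multiplicity of 0 as a Laplacian eigenvalue equals the number of connected components. The largest eigenvalue, 3.6180, is at most the vertex count 5.

[0, 0.3820, 1.3820, 2.6180, 3.6180]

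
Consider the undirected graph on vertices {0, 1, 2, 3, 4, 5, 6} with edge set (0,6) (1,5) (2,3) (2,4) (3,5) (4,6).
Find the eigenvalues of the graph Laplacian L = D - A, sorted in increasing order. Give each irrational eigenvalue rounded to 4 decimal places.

With the vertex order [0, 1, 2, 3, 4, 5, 6], the degrees are [1, 1, 2, 2, 2, 2, 2], giving D = diag(1, 1, 2, 2, 2, 2, 2) and L = D - A. The multiplicity of 0 as a Laplacian eigenvalue equals the number of connected components. The eigenvalues sum to 12, which equals trace(L) = 2|E|.

[0, 0.1981, 0.7530, 1.5550, 2.4450, 3.2470, 3.8019]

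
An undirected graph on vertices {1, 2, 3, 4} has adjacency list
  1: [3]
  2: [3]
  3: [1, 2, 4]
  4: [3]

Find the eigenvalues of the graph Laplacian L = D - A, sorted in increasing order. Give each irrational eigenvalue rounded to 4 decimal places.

Each diagonal entry of L is the vertex degree and each off-diagonal entry is -1 where an edge is present, 0 otherwise; in the order [1, 2, 3, 4] the diagonal is [1, 1, 3, 1]. The multiplicity of 0 as a Laplacian eigenvalue equals the number of connected components. There is one zero in the spectrum, matching the 1 component.

[0, 1, 1, 4]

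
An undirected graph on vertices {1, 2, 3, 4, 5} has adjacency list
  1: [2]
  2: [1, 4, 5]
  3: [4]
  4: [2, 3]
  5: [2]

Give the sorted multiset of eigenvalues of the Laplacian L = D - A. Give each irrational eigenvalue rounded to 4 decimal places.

[0, 0.5188, 1, 2.3111, 4.1701]

With the vertex order [1, 2, 3, 4, 5], the degrees are [1, 3, 1, 2, 1], giving D = diag(1, 3, 1, 2, 1) and L = D - A. The multiplicity of 0 as a Laplacian eigenvalue equals the number of connected components. The single zero eigenvalue shows the graph is connected. By the matrix-tree theorem the graph has (1/5) * product of the nonzero eigenvalues = 1 spanning tree.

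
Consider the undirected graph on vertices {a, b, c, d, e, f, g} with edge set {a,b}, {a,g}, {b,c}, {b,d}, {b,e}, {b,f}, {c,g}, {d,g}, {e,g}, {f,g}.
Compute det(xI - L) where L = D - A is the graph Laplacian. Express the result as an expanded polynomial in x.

x^7 - 20x^6 + 155x^5 - 600x^4 + 1240x^3 - 1312x^2 + 560x

Each diagonal entry of L is the vertex degree and each off-diagonal entry is -1 where an edge is present, 0 otherwise; in the order [a, b, c, d, e, f, g] the diagonal is [2, 5, 2, 2, 2, 2, 5]. Computing det(xI - L) by cofactor expansion (or equivalently via sum-over-permutations) gives x^7 - 20x^6 + 155x^5 - 600x^4 + 1240x^3 - 1312x^2 + 560x. Since p(0) = det(-L) = 0, x divides p(x). There is one zero in the spectrum, matching the 1 component.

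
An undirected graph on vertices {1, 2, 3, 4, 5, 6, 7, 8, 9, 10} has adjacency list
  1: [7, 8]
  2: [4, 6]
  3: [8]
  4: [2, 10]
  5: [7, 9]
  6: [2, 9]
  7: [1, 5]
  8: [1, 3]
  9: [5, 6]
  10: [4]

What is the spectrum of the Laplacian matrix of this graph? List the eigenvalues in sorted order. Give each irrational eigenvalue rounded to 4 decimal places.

[0, 0.0979, 0.3820, 0.8244, 1.3820, 2, 2.6180, 3.1756, 3.6180, 3.9021]

Each diagonal entry of L is the vertex degree and each off-diagonal entry is -1 where an edge is present, 0 otherwise; in the order [1, 2, 3, 4, 5, 6, 7, 8, 9, 10] the diagonal is [2, 2, 1, 2, 2, 2, 2, 2, 2, 1]. L is symmetric positive semidefinite, so every eigenvalue is real and nonnegative. There is one zero in the spectrum, matching the 1 component.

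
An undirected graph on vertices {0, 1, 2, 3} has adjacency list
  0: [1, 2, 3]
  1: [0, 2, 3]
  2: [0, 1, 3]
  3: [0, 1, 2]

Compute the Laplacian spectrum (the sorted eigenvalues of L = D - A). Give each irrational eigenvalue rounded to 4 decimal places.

[0, 4, 4, 4]

Each diagonal entry of L is the vertex degree and each off-diagonal entry is -1 where an edge is present, 0 otherwise; in the order [0, 1, 2, 3] the diagonal is [3, 3, 3, 3]. The multiplicity of 0 as a Laplacian eigenvalue equals the number of connected components. By the matrix-tree theorem the graph has (1/4) * product of the nonzero eigenvalues = 16 spanning trees.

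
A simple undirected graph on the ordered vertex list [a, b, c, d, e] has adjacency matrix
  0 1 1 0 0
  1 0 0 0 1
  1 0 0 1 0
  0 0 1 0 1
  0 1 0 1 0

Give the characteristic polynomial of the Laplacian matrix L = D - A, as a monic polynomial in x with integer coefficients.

x^5 - 10x^4 + 35x^3 - 50x^2 + 25x

Reading degrees in the order [a, b, c, d, e] gives [2, 2, 2, 2, 2]; set D = diag(2, 2, 2, 2, 2) and form L = D - A. Computing det(xI - L) by cofactor expansion (or equivalently via sum-over-permutations) gives x^5 - 10x^4 + 35x^3 - 50x^2 + 25x. The coefficient of x^4 equals -trace(L) = -10, matching the sum of degrees. There is one zero in the spectrum, matching the 1 component.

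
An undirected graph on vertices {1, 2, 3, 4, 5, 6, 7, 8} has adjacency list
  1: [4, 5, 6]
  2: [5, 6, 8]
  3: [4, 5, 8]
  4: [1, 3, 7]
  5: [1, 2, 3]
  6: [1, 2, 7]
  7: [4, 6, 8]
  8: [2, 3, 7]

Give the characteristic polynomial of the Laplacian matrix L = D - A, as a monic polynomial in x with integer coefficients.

x^8 - 24x^7 + 240x^6 - 1296x^5 + 4080x^4 - 7488x^3 + 7424x^2 - 3072x

Each diagonal entry of L is the vertex degree and each off-diagonal entry is -1 where an edge is present, 0 otherwise; in the order [1, 2, 3, 4, 5, 6, 7, 8] the diagonal is [3, 3, 3, 3, 3, 3, 3, 3]. L has integer entries, so p(x) = det(xI - L) has integer coefficients. Expanding the determinant yields x^8 - 24x^7 + 240x^6 - 1296x^5 + 4080x^4 - 7488x^3 + 7424x^2 - 3072x. The constant term is 0 because L is singular (the all-ones vector lies in its kernel). The largest eigenvalue, 6, is at most the vertex count 8.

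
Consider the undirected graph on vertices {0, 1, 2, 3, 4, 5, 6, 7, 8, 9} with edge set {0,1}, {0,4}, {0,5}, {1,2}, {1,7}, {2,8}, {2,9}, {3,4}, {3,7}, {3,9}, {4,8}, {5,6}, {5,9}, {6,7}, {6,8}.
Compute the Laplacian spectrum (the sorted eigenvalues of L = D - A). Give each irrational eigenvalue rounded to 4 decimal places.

[0, 2, 2, 2, 2, 2, 5, 5, 5, 5]

With the vertex order [0, 1, 2, 3, 4, 5, 6, 7, 8, 9], the degrees are [3, 3, 3, 3, 3, 3, 3, 3, 3, 3], giving D = diag(3, 3, 3, 3, 3, 3, 3, 3, 3, 3) and L = D - A. Diagonalising L (or applying a numerical eigensolver to the 10x10 matrix) gives the spectrum above. There is one zero in the spectrum, matching the 1 component.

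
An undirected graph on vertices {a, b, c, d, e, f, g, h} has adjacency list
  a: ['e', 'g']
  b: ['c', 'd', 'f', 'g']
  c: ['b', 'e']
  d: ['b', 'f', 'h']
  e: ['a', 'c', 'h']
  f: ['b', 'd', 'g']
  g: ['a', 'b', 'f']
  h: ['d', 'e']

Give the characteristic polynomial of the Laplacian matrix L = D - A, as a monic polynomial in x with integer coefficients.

With the vertex order [a, b, c, d, e, f, g, h], the degrees are [2, 4, 2, 3, 3, 3, 3, 2], giving D = diag(2, 4, 2, 3, 3, 3, 3, 2) and L = D - A. Computing det(xI - L) by cofactor expansion (or equivalently via sum-over-permutations) gives x^8 - 22x^7 + 199x^6 - 954x^5 + 2603x^4 - 4026x^3 + 3270x^2 - 1080x. The constant term is 0 because L is singular (the all-ones vector lies in its kernel). By the matrix-tree theorem the graph has (1/8) * product of the nonzero eigenvalues = 135 spanning trees. The eigenvalues sum to 22, which equals trace(L) = 2|E|.

x^8 - 22x^7 + 199x^6 - 954x^5 + 2603x^4 - 4026x^3 + 3270x^2 - 1080x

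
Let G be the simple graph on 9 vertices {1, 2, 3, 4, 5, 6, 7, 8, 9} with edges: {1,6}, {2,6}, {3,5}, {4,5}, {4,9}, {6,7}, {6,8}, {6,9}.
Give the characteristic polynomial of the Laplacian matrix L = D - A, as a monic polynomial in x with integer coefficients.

x^9 - 16x^8 + 99x^7 - 312x^6 + 552x^5 - 564x^4 + 323x^3 - 92x^2 + 9x

With the vertex order [1, 2, 3, 4, 5, 6, 7, 8, 9], the degrees are [1, 1, 1, 2, 2, 5, 1, 1, 2], giving D = diag(1, 1, 1, 2, 2, 5, 1, 1, 2) and L = D - A. L has integer entries, so p(x) = det(xI - L) has integer coefficients. Expanding the determinant yields x^9 - 16x^8 + 99x^7 - 312x^6 + 552x^5 - 564x^4 + 323x^3 - 92x^2 + 9x. The coefficient of x^8 equals -trace(L) = -16, matching the sum of degrees.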